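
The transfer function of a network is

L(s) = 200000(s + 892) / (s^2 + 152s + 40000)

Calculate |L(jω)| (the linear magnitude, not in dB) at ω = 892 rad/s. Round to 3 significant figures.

329

At s = jω = j892:
zero (s+892): 892 + j892 → |·| = √(892²+892²) = √1591328 ≈ 1261.5, ∠ = arctan(892/892) ≈ 45.00°
quadratic: (j892)² + 152·j892 + 40000 = -755664 + j135584 → |·| ≈ 7.6773e+05, ∠ ≈ 169.83°
|L| = 200000 · 1261.5 / 7.6773e+05 ≈ 328.63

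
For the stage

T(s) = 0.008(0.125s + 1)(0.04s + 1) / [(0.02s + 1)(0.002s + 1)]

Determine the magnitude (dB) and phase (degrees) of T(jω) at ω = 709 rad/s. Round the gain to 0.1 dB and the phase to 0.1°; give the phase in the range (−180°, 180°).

At ω = 709 rad/s:
zero (1 + j709·0.125) = 1 + j88.625 → |·| ≈ 88.631, ∠ ≈ 89.35°
zero (1 + j709·0.04) = 1 + j28.36 → |·| ≈ 28.378, ∠ ≈ 87.98°
pole (1 + j709·0.02) = 1 + j14.18 → |·| ≈ 14.215, ∠ ≈ 85.97°
pole (1 + j709·0.002) = 1 + j1.418 → |·| ≈ 1.7351, ∠ ≈ 54.81°
|T| = 0.008 · 88.631 · 28.378 / (14.215 · 1.7351) ≈ 0.8158
Gain = 20 log₁₀(0.8158) ≈ -1.77 dB
∠T = (89.35° + 87.98°) − (85.97° + 54.81°) = 36.55°

-1.8 dB, 36.6°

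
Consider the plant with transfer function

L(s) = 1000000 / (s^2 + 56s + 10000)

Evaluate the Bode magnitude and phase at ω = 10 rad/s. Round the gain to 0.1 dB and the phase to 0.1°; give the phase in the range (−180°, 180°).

40.1 dB, -3.2°

At s = jω = j10:
quadratic: (j10)² + 56·j10 + 10000 = 9900 + j560 → |·| ≈ 9915.8, ∠ ≈ 3.24°
|L| = 1000000 / 9915.8 ≈ 100.85
Gain = 20 log₁₀(100.85) ≈ 40.07 dB
∠L = 0.00° − 3.24° = -3.24°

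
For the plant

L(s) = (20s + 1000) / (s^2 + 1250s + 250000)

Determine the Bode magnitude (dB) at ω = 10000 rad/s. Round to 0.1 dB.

Substitute s = j10000:
Numerator: 20(j10000) + 1000 = 1000 + j200000
Denominator: (j10000)^2 + 1250(j10000) + 250000 = -99750000 + j12500000
|N| = √(1000² + 200000²) ≈ 2e+05, ∠N ≈ 89.71°
|D| = √(99750000² + 12500000²) ≈ 1.0053e+08, ∠D ≈ 172.86°
|L| = 2e+05 / 1.0053e+08 ≈ 0.0019895
Gain = 20 log₁₀(0.0019895) ≈ -54.03 dB

-54.0 dB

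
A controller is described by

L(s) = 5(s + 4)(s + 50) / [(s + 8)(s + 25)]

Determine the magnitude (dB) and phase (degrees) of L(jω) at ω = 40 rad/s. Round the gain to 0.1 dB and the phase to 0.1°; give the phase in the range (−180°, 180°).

At s = jω = j40:
zero (s+4): 4 + j40 → |·| = √(4²+40²) = √1616 ≈ 40.2, ∠ = arctan(40/4) ≈ 84.29°
zero (s+50): 50 + j40 → |·| = √(50²+40²) = √4100 ≈ 64.031, ∠ = arctan(40/50) ≈ 38.66°
pole (s+8): 8 + j40 → |·| = √(8²+40²) = √1664 ≈ 40.792, ∠ = arctan(40/8) ≈ 78.69°
pole (s+25): 25 + j40 → |·| = √(25²+40²) = √2225 ≈ 47.17, ∠ = arctan(40/25) ≈ 57.99°
|L| = 5 · 2574 / 1924.2 ≈ 6.6885
Gain = 20 log₁₀(6.6885) ≈ 16.51 dB
∠L = 122.95° − 136.68° = -13.73°

16.5 dB, -13.7°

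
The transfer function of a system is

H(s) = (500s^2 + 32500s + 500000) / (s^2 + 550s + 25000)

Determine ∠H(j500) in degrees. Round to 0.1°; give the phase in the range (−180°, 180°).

Substitute s = j500:
Numerator: 500(j500)^2 + 32500(j500) + 500000 = -124500000 + j16250000
Denominator: (j500)^2 + 550(j500) + 25000 = -225000 + j275000
|N| = √(124500000² + 16250000²) ≈ 1.2556e+08, ∠N ≈ 172.56°
|D| = √(225000² + 275000²) ≈ 3.5532e+05, ∠D ≈ 129.29°
∠H = 172.56° − 129.29° = 43.27°

43.3°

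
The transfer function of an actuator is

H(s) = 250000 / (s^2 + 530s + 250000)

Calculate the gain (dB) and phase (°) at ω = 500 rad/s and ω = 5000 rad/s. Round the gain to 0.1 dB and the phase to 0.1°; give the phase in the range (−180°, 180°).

At s = jω = j500:
quadratic: (j500)² + 530·j500 + 250000 = 0 + j265000 → |·| ≈ 2.65e+05, ∠ ≈ 90.00°
|H| = 250000 / 2.65e+05 ≈ 0.9434
Gain = 20 log₁₀(0.9434) ≈ -0.51 dB
∠H = 0.00° − 90.00° = -90.00°

At s = jω = j5000:
quadratic: (j5000)² + 530·j5000 + 250000 = -24750000 + j2650000 → |·| ≈ 2.4891e+07, ∠ ≈ 173.89°
|H| = 250000 / 2.4891e+07 ≈ 0.010044
Gain = 20 log₁₀(0.010044) ≈ -39.96 dB
∠H = 0.00° − 173.89° = -173.89°

ω = 500: -0.5 dB, -90.0°; ω = 5000: -40.0 dB, -173.9°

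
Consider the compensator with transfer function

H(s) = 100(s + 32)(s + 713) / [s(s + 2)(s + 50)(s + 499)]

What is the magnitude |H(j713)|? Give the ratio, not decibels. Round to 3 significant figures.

At s = jω = j713:
zero (s+32): 32 + j713 → |·| = √(32²+713²) = √509393 ≈ 713.72, ∠ = arctan(713/32) ≈ 87.43°
zero (s+713): 713 + j713 → |·| = √(713²+713²) = √1016738 ≈ 1008.3, ∠ = arctan(713/713) ≈ 45.00°
pole (s+2): 2 + j713 → |·| = √(2²+713²) = √508373 ≈ 713, ∠ = arctan(713/2) ≈ 89.84°
pole (s+50): 50 + j713 → |·| = √(50²+713²) = √510869 ≈ 714.75, ∠ = arctan(713/50) ≈ 85.99°
pole (s+499): 499 + j713 → |·| = √(499²+713²) = √757370 ≈ 870.27, ∠ = arctan(713/499) ≈ 55.01°
pole at origin: |s| = 713, ∠ = 90.00° (in denominator)
|H| = 100 · 7.1964e+05 / 3.1622e+11 ≈ 0.00022758

0.000228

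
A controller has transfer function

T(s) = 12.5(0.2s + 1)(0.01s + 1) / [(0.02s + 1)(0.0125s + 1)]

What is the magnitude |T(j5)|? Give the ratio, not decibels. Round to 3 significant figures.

17.6

At ω = 5 rad/s:
zero (1 + j5·0.2) = 1 + j1 → |·| ≈ 1.4142, ∠ ≈ 45.00°
zero (1 + j5·0.01) = 1 + j0.05 → |·| ≈ 1.0012, ∠ ≈ 2.86°
pole (1 + j5·0.02) = 1 + j0.1 → |·| ≈ 1.005, ∠ ≈ 5.71°
pole (1 + j5·0.0125) = 1 + j0.0625 → |·| ≈ 1.002, ∠ ≈ 3.58°
|T| = 12.5 · 1.4142 · 1.0012 / (1.005 · 1.002) ≈ 17.576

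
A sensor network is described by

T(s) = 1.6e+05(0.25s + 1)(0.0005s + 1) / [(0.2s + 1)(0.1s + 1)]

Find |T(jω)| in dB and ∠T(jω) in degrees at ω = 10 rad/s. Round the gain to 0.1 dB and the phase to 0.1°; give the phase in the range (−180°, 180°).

At ω = 10 rad/s:
zero (1 + j10·0.25) = 1 + j2.5 → |·| ≈ 2.6926, ∠ ≈ 68.20°
zero (1 + j10·0.0005) = 1 + j0.005 → |·| ≈ 1, ∠ ≈ 0.29°
pole (1 + j10·0.2) = 1 + j2 → |·| ≈ 2.2361, ∠ ≈ 63.43°
pole (1 + j10·0.1) = 1 + j1 → |·| ≈ 1.4142, ∠ ≈ 45.00°
|T| = 1.6e+05 · 2.6926 · 1 / (2.2361 · 1.4142) ≈ 1.3624e+05
Gain = 20 log₁₀(1.3624e+05) ≈ 102.69 dB
∠T = (68.20° + 0.29°) − (63.43° + 45.00°) = -39.94°

102.7 dB, -39.9°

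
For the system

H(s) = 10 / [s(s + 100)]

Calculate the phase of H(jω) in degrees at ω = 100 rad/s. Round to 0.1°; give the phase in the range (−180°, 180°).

At s = jω = j100:
pole (s+100): 100 + j100 → |·| = √(100²+100²) = √20000 ≈ 141.42, ∠ = arctan(100/100) ≈ 45.00°
pole at origin: |s| = 100, ∠ = 90.00° (in denominator)
∠H = 0.00° − 135.00° = -135.00°

-135.0°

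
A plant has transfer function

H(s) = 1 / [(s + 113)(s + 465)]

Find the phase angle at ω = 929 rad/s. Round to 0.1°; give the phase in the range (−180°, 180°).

At s = jω = j929:
pole (s+113): 113 + j929 → |·| = √(113²+929²) = √875810 ≈ 935.85, ∠ = arctan(929/113) ≈ 83.06°
pole (s+465): 465 + j929 → |·| = √(465²+929²) = √1079266 ≈ 1038.9, ∠ = arctan(929/465) ≈ 63.41°
∠H = 0.00° − 146.47° = -146.47°

-146.5°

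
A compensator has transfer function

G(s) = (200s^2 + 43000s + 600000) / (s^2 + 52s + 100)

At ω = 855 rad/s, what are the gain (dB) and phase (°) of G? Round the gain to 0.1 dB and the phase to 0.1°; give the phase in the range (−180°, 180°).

Substitute s = j855:
Numerator: 200(j855)^2 + 43000(j855) + 600000 = -145605000 + j36765000
Denominator: (j855)^2 + 52(j855) + 100 = -730925 + j44460
|N| = √(145605000² + 36765000²) ≈ 1.5017e+08, ∠N ≈ 165.83°
|D| = √(730925² + 44460²) ≈ 7.3228e+05, ∠D ≈ 176.52°
|G| = 1.5017e+08 / 7.3228e+05 ≈ 205.07
Gain = 20 log₁₀(205.07) ≈ 46.24 dB
∠G = 165.83° − 176.52° = -10.69°

46.2 dB, -10.7°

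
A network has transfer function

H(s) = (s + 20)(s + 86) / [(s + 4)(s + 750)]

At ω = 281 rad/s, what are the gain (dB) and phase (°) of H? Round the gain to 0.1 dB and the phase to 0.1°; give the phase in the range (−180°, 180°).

-8.7 dB, 49.2°

At s = jω = j281:
zero (s+20): 20 + j281 → |·| = √(20²+281²) = √79361 ≈ 281.71, ∠ = arctan(281/20) ≈ 85.93°
zero (s+86): 86 + j281 → |·| = √(86²+281²) = √86357 ≈ 293.87, ∠ = arctan(281/86) ≈ 72.98°
pole (s+4): 4 + j281 → |·| = √(4²+281²) = √78977 ≈ 281.03, ∠ = arctan(281/4) ≈ 89.18°
pole (s+750): 750 + j281 → |·| = √(750²+281²) = √641461 ≈ 800.91, ∠ = arctan(281/750) ≈ 20.54°
|H| = 1 · 82786 / 2.2508e+05 ≈ 0.36781
Gain = 20 log₁₀(0.36781) ≈ -8.69 dB
∠H = 158.91° − 109.72° = 49.19°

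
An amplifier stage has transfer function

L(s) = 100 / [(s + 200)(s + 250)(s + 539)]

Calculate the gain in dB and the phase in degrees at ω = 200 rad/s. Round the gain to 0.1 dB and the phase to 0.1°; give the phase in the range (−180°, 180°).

-114.3 dB, -104.0°

At s = jω = j200:
pole (s+200): 200 + j200 → |·| = √(200²+200²) = √80000 ≈ 282.84, ∠ = arctan(200/200) ≈ 45.00°
pole (s+250): 250 + j200 → |·| = √(250²+200²) = √102500 ≈ 320.16, ∠ = arctan(200/250) ≈ 38.66°
pole (s+539): 539 + j200 → |·| = √(539²+200²) = √330521 ≈ 574.91, ∠ = arctan(200/539) ≈ 20.36°
|L| = 100 / 5.206e+07 ≈ 1.9209e-06
Gain = 20 log₁₀(1.9209e-06) ≈ -114.33 dB
∠L = 0.00° − 104.02° = -104.02°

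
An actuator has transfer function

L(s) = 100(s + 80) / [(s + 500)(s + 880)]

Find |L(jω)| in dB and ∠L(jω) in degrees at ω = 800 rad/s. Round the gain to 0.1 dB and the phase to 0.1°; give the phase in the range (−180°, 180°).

At s = jω = j800:
zero (s+80): 80 + j800 → |·| = √(80²+800²) = √646400 ≈ 803.99, ∠ = arctan(800/80) ≈ 84.29°
pole (s+500): 500 + j800 → |·| = √(500²+800²) = √890000 ≈ 943.4, ∠ = arctan(800/500) ≈ 57.99°
pole (s+880): 880 + j800 → |·| = √(880²+800²) = √1414400 ≈ 1189.3, ∠ = arctan(800/880) ≈ 42.27°
|L| = 100 · 803.99 / 1.122e+06 ≈ 0.071657
Gain = 20 log₁₀(0.071657) ≈ -22.89 dB
∠L = 84.29° − 100.26° = -15.97°

-22.9 dB, -16.0°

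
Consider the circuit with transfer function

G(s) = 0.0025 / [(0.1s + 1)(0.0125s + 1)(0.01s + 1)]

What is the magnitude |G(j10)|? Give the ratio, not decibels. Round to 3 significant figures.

0.00175

At ω = 10 rad/s:
pole (1 + j10·0.1) = 1 + j1 → |·| ≈ 1.4142, ∠ ≈ 45.00°
pole (1 + j10·0.0125) = 1 + j0.125 → |·| ≈ 1.0078, ∠ ≈ 7.13°
pole (1 + j10·0.01) = 1 + j0.1 → |·| ≈ 1.005, ∠ ≈ 5.71°
|G| = 0.0025 · 1 / (1.4142 · 1.0078 · 1.005) ≈ 0.0017454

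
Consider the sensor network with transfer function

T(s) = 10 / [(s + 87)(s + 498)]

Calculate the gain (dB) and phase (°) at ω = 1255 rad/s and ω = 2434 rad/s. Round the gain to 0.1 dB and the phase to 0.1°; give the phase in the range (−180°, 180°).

At s = jω = j1255:
pole (s+87): 87 + j1255 → |·| = √(87²+1255²) = √1582594 ≈ 1258, ∠ = arctan(1255/87) ≈ 86.03°
pole (s+498): 498 + j1255 → |·| = √(498²+1255²) = √1823029 ≈ 1350.2, ∠ = arctan(1255/498) ≈ 68.36°
|T| = 10 / 1.6986e+06 ≈ 5.8872e-06
Gain = 20 log₁₀(5.8872e-06) ≈ -104.60 dB
∠T = 0.00° − 154.39° = -154.39°

At s = jω = j2434:
pole (s+87): 87 + j2434 → |·| = √(87²+2434²) = √5931925 ≈ 2435.6, ∠ = arctan(2434/87) ≈ 87.95°
pole (s+498): 498 + j2434 → |·| = √(498²+2434²) = √6172360 ≈ 2484.4, ∠ = arctan(2434/498) ≈ 78.44°
|T| = 10 / 6.051e+06 ≈ 1.6526e-06
Gain = 20 log₁₀(1.6526e-06) ≈ -115.64 dB
∠T = 0.00° − 166.39° = -166.39°

ω = 1255: -104.6 dB, -154.4°; ω = 2434: -115.6 dB, -166.4°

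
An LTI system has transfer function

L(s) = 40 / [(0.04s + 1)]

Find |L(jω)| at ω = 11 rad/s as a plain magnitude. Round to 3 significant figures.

36.6

At ω = 11 rad/s:
pole (1 + j11·0.04) = 1 + j0.44 → |·| ≈ 1.0925, ∠ ≈ 23.75°
|L| = 40 · 1 / (1.0925) ≈ 36.613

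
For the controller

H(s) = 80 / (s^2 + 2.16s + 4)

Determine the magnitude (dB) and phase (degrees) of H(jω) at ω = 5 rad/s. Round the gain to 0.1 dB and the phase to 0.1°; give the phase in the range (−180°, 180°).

At s = jω = j5:
quadratic: (j5)² + 2.16·j5 + 4 = -21 + j10.8 → |·| ≈ 23.614, ∠ ≈ 152.78°
|H| = 80 / 23.614 ≈ 3.3878
Gain = 20 log₁₀(3.3878) ≈ 10.60 dB
∠H = 0.00° − 152.78° = -152.78°

10.6 dB, -152.8°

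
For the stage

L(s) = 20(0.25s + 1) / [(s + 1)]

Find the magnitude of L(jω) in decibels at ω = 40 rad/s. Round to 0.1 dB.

14.0 dB

At ω = 40 rad/s:
zero (1 + j40·0.25) = 1 + j10 → |·| ≈ 10.05, ∠ ≈ 84.29°
pole (1 + j40·1) = 1 + j40 → |·| ≈ 40.012, ∠ ≈ 88.57°
|L| = 20 · 10.05 / (40.012) ≈ 5.0235
Gain = 20 log₁₀(5.0235) ≈ 14.02 dB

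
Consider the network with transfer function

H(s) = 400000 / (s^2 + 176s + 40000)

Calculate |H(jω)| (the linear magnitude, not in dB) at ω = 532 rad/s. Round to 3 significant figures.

1.54

At s = jω = j532:
quadratic: (j532)² + 176·j532 + 40000 = -243024 + j93632 → |·| ≈ 2.6044e+05, ∠ ≈ 158.93°
|H| = 400000 / 2.6044e+05 ≈ 1.5359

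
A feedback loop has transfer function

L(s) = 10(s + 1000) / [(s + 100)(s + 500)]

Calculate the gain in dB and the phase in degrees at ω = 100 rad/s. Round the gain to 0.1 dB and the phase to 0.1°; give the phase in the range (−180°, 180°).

-17.1 dB, -50.6°

At s = jω = j100:
zero (s+1000): 1000 + j100 → |·| = √(1000²+100²) = √1010000 ≈ 1005, ∠ = arctan(100/1000) ≈ 5.71°
pole (s+100): 100 + j100 → |·| = √(100²+100²) = √20000 ≈ 141.42, ∠ = arctan(100/100) ≈ 45.00°
pole (s+500): 500 + j100 → |·| = √(500²+100²) = √260000 ≈ 509.9, ∠ = arctan(100/500) ≈ 11.31°
|L| = 10 · 1005 / 72110 ≈ 0.13937
Gain = 20 log₁₀(0.13937) ≈ -17.12 dB
∠L = 5.71° − 56.31° = -50.60°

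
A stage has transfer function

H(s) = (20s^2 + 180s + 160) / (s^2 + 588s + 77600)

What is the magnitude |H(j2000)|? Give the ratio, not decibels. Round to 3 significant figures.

Substitute s = j2000:
Numerator: 20(j2000)^2 + 180(j2000) + 160 = -79999840 + j360000
Denominator: (j2000)^2 + 588(j2000) + 77600 = -3922400 + j1176000
|N| = √(79999840² + 360000²) ≈ 8.0001e+07, ∠N ≈ 179.74°
|D| = √(3922400² + 1176000²) ≈ 4.0949e+06, ∠D ≈ 163.31°
|H| = 8.0001e+07 / 4.0949e+06 ≈ 19.537

19.5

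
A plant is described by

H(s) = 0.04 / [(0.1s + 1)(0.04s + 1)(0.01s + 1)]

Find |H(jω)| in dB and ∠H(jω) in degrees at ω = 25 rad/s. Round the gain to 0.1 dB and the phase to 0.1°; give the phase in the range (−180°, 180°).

At ω = 25 rad/s:
pole (1 + j25·0.1) = 1 + j2.5 → |·| ≈ 2.6926, ∠ ≈ 68.20°
pole (1 + j25·0.04) = 1 + j1 → |·| ≈ 1.4142, ∠ ≈ 45.00°
pole (1 + j25·0.01) = 1 + j0.25 → |·| ≈ 1.0308, ∠ ≈ 14.04°
|H| = 0.04 · 1 / (2.6926 · 1.4142 · 1.0308) ≈ 0.010191
Gain = 20 log₁₀(0.010191) ≈ -39.84 dB
∠H = (0°) − (68.20° + 45.00° + 14.04°) = -127.24°

-39.8 dB, -127.2°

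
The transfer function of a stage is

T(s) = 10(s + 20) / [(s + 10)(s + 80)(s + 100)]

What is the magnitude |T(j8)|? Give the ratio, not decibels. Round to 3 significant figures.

0.00209

At s = jω = j8:
zero (s+20): 20 + j8 → |·| = √(20²+8²) = √464 ≈ 21.541, ∠ = arctan(8/20) ≈ 21.80°
pole (s+10): 10 + j8 → |·| = √(10²+8²) = √164 ≈ 12.806, ∠ = arctan(8/10) ≈ 38.66°
pole (s+80): 80 + j8 → |·| = √(80²+8²) = √6464 ≈ 80.399, ∠ = arctan(8/80) ≈ 5.71°
pole (s+100): 100 + j8 → |·| = √(100²+8²) = √10064 ≈ 100.32, ∠ = arctan(8/100) ≈ 4.57°
|T| = 10 · 21.541 / 1.0329e+05 ≈ 0.0020855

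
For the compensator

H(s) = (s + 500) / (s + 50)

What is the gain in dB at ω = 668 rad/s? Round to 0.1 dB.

1.9 dB

At s = jω = j668:
zero (s+500): 500 + j668 → |·| = √(500²+668²) = √696224 ≈ 834.4, ∠ = arctan(668/500) ≈ 53.19°
pole (s+50): 50 + j668 → |·| = √(50²+668²) = √448724 ≈ 669.87, ∠ = arctan(668/50) ≈ 85.72°
|H| = 1 · 834.4 / 669.87 ≈ 1.2456
Gain = 20 log₁₀(1.2456) ≈ 1.91 dB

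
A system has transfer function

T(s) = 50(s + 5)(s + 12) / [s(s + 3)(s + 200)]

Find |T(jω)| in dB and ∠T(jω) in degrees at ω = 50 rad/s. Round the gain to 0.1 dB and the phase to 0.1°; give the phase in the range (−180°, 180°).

-12.0 dB, -29.8°

At s = jω = j50:
zero (s+5): 5 + j50 → |·| = √(5²+50²) = √2525 ≈ 50.249, ∠ = arctan(50/5) ≈ 84.29°
zero (s+12): 12 + j50 → |·| = √(12²+50²) = √2644 ≈ 51.42, ∠ = arctan(50/12) ≈ 76.50°
pole (s+3): 3 + j50 → |·| = √(3²+50²) = √2509 ≈ 50.09, ∠ = arctan(50/3) ≈ 86.57°
pole (s+200): 200 + j50 → |·| = √(200²+50²) = √42500 ≈ 206.16, ∠ = arctan(50/200) ≈ 14.04°
pole at origin: |s| = 50, ∠ = 90.00° (in denominator)
|T| = 50 · 2583.8 / 5.1633e+05 ≈ 0.25021
Gain = 20 log₁₀(0.25021) ≈ -12.03 dB
∠T = 160.79° − 190.61° = -29.82°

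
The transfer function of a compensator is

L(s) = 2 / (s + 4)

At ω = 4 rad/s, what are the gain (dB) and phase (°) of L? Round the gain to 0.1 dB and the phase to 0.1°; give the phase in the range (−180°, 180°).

At s = jω = j4:
pole (s+4): 4 + j4 → |·| = √(4²+4²) = √32 ≈ 5.6569, ∠ = arctan(4/4) ≈ 45.00°
|L| = 2 / 5.6569 ≈ 0.35355
Gain = 20 log₁₀(0.35355) ≈ -9.03 dB
∠L = 0.00° − 45.00° = -45.00°

-9.0 dB, -45.0°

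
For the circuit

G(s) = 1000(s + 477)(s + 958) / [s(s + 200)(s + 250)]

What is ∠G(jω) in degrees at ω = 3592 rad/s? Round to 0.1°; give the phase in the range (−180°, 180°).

-105.3°

At s = jω = j3592:
zero (s+477): 477 + j3592 → |·| = √(477²+3592²) = √13129993 ≈ 3623.5, ∠ = arctan(3592/477) ≈ 82.44°
zero (s+958): 958 + j3592 → |·| = √(958²+3592²) = √13820228 ≈ 3717.6, ∠ = arctan(3592/958) ≈ 75.07°
pole (s+200): 200 + j3592 → |·| = √(200²+3592²) = √12942464 ≈ 3597.6, ∠ = arctan(3592/200) ≈ 86.81°
pole (s+250): 250 + j3592 → |·| = √(250²+3592²) = √12964964 ≈ 3600.7, ∠ = arctan(3592/250) ≈ 86.02°
pole at origin: |s| = 3592, ∠ = 90.00° (in denominator)
∠G = 157.51° − 262.83° = -105.32°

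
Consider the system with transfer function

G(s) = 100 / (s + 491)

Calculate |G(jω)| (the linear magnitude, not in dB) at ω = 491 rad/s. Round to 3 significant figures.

At s = jω = j491:
pole (s+491): 491 + j491 → |·| = √(491²+491²) = √482162 ≈ 694.38, ∠ = arctan(491/491) ≈ 45.00°
|G| = 100 / 694.38 ≈ 0.14401

0.144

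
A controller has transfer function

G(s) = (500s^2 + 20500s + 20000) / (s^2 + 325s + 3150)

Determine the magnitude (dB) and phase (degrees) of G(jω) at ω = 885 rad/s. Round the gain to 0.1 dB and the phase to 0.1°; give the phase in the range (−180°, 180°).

53.5 dB, 17.6°

Substitute s = j885:
Numerator: 500(j885)^2 + 20500(j885) + 20000 = -391592500 + j18142500
Denominator: (j885)^2 + 325(j885) + 3150 = -780075 + j287625
|N| = √(391592500² + 18142500²) ≈ 3.9201e+08, ∠N ≈ 177.35°
|D| = √(780075² + 287625²) ≈ 8.3141e+05, ∠D ≈ 159.76°
|G| = 3.9201e+08 / 8.3141e+05 ≈ 471.5
Gain = 20 log₁₀(471.5) ≈ 53.47 dB
∠G = 177.35° − 159.76° = 17.59°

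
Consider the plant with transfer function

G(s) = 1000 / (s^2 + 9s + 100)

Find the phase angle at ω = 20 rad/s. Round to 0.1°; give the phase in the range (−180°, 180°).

-149.0°

At s = jω = j20:
quadratic: (j20)² + 9·j20 + 100 = -300 + j180 → |·| ≈ 349.86, ∠ ≈ 149.04°
∠G = 0.00° − 149.04° = -149.04°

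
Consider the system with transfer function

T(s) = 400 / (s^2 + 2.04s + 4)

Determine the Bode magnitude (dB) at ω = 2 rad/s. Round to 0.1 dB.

39.8 dB

At s = jω = j2:
quadratic: (j2)² + 2.04·j2 + 4 = 0 + j4.08 → |·| ≈ 4.08, ∠ ≈ 90.00°
|T| = 400 / 4.08 ≈ 98.039
Gain = 20 log₁₀(98.039) ≈ 39.83 dB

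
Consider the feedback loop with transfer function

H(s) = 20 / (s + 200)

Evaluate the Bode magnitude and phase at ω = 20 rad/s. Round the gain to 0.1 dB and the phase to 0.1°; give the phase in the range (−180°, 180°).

Substitute s = j20:
Numerator: 20 = 20 + j0
Denominator: (j20) + 200 = 200 + j20
|N| = √(20² + 0²) ≈ 20, ∠N ≈ 0.00°
|D| = √(200² + 20²) ≈ 201, ∠D ≈ 5.71°
|H| = 20 / 201 ≈ 0.099502
Gain = 20 log₁₀(0.099502) ≈ -20.04 dB
∠H = 0.00° − 5.71° = -5.71°

-20.0 dB, -5.7°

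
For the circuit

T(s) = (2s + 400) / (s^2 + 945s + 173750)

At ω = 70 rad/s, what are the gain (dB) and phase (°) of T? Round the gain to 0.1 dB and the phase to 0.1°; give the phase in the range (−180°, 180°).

-52.6 dB, -2.1°

Substitute s = j70:
Numerator: 2(j70) + 400 = 400 + j140
Denominator: (j70)^2 + 945(j70) + 173750 = 168850 + j66150
|N| = √(400² + 140²) ≈ 423.79, ∠N ≈ 19.29°
|D| = √(168850² + 66150²) ≈ 1.8135e+05, ∠D ≈ 21.39°
|T| = 423.79 / 1.8135e+05 ≈ 0.0023369
Gain = 20 log₁₀(0.0023369) ≈ -52.63 dB
∠T = 19.29° − 21.39° = -2.10°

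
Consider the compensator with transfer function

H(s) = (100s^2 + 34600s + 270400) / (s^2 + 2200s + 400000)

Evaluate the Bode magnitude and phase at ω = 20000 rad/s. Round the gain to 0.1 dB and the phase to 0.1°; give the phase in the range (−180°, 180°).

Substitute s = j20000:
Numerator: 100(j20000)^2 + 34600(j20000) + 270400 = -39999729600 + j692000000
Denominator: (j20000)^2 + 2200(j20000) + 400000 = -399600000 + j44000000
|N| = √(39999729600² + 692000000²) ≈ 4.0006e+10, ∠N ≈ 179.01°
|D| = √(399600000² + 44000000²) ≈ 4.0202e+08, ∠D ≈ 173.72°
|H| = 4.0006e+10 / 4.0202e+08 ≈ 99.512
Gain = 20 log₁₀(99.512) ≈ 39.96 dB
∠H = 179.01° − 173.72° = 5.29°

40.0 dB, 5.3°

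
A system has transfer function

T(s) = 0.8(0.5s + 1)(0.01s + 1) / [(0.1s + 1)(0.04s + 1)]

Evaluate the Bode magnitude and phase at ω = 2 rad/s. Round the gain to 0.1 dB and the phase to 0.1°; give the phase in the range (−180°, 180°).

0.9 dB, 30.3°

At ω = 2 rad/s:
zero (1 + j2·0.5) = 1 + j1 → |·| ≈ 1.4142, ∠ ≈ 45.00°
zero (1 + j2·0.01) = 1 + j0.02 → |·| ≈ 1.0002, ∠ ≈ 1.15°
pole (1 + j2·0.1) = 1 + j0.2 → |·| ≈ 1.0198, ∠ ≈ 11.31°
pole (1 + j2·0.04) = 1 + j0.08 → |·| ≈ 1.0032, ∠ ≈ 4.57°
|T| = 0.8 · 1.4142 · 1.0002 / (1.0198 · 1.0032) ≈ 1.1061
Gain = 20 log₁₀(1.1061) ≈ 0.88 dB
∠T = (45.00° + 1.15°) − (11.31° + 4.57°) = 30.27°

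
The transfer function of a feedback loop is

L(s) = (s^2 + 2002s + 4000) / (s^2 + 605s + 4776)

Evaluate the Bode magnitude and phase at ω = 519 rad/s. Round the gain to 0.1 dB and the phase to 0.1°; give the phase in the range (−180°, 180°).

8.3 dB, -25.8°

Substitute s = j519:
Numerator: (j519)^2 + 2002(j519) + 4000 = -265361 + j1039038
Denominator: (j519)^2 + 605(j519) + 4776 = -264585 + j313995
|N| = √(265361² + 1039038²) ≈ 1.0724e+06, ∠N ≈ 104.33°
|D| = √(264585² + 313995²) ≈ 4.1061e+05, ∠D ≈ 130.12°
|L| = 1.0724e+06 / 4.1061e+05 ≈ 2.6117
Gain = 20 log₁₀(2.6117) ≈ 8.34 dB
∠L = 104.33° − 130.12° = -25.79°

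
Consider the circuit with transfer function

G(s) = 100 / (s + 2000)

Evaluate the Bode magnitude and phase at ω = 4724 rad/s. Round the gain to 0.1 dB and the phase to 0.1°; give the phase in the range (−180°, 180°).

At s = jω = j4724:
pole (s+2000): 2000 + j4724 → |·| = √(2000²+4724²) = √26316176 ≈ 5129.9, ∠ = arctan(4724/2000) ≈ 67.05°
|G| = 100 / 5129.9 ≈ 0.019494
Gain = 20 log₁₀(0.019494) ≈ -34.20 dB
∠G = 0.00° − 67.05° = -67.05°

-34.2 dB, -67.1°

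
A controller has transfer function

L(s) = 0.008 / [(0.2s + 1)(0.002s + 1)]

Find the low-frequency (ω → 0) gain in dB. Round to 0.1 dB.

-41.9 dB

L(0) = 0.008 · 1 / 1 = 0.008
20 log₁₀(0.008) ≈ -41.94 dB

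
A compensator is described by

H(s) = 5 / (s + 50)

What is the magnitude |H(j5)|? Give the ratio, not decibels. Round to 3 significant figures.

0.0995

At s = jω = j5:
pole (s+50): 50 + j5 → |·| = √(50²+5²) = √2525 ≈ 50.249, ∠ = arctan(5/50) ≈ 5.71°
|H| = 5 / 50.249 ≈ 0.099504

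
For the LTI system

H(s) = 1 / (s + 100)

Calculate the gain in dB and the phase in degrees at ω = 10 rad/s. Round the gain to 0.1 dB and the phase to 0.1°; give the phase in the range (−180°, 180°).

-40.0 dB, -5.7°

Substitute s = j10:
Numerator: 1 = 1 + j0
Denominator: (j10) + 100 = 100 + j10
|N| = √(1² + 0²) ≈ 1, ∠N ≈ 0.00°
|D| = √(100² + 10²) ≈ 100.5, ∠D ≈ 5.71°
|H| = 1 / 100.5 ≈ 0.0099502
Gain = 20 log₁₀(0.0099502) ≈ -40.04 dB
∠H = 0.00° − 5.71° = -5.71°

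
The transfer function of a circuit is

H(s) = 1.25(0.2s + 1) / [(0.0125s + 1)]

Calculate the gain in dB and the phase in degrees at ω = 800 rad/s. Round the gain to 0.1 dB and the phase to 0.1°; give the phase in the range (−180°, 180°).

At ω = 800 rad/s:
zero (1 + j800·0.2) = 1 + j160 → |·| ≈ 160, ∠ ≈ 89.64°
pole (1 + j800·0.0125) = 1 + j10 → |·| ≈ 10.05, ∠ ≈ 84.29°
|H| = 1.25 · 160 / (10.05) ≈ 19.9
Gain = 20 log₁₀(19.9) ≈ 25.98 dB
∠H = (89.64°) − (84.29°) = 5.35°

26.0 dB, 5.4°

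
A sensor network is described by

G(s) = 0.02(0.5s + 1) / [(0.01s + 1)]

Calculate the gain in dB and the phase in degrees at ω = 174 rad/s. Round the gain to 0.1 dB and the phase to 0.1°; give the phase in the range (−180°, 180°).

At ω = 174 rad/s:
zero (1 + j174·0.5) = 1 + j87 → |·| ≈ 87.006, ∠ ≈ 89.34°
pole (1 + j174·0.01) = 1 + j1.74 → |·| ≈ 2.0069, ∠ ≈ 60.11°
|G| = 0.02 · 87.006 / (2.0069) ≈ 0.86707
Gain = 20 log₁₀(0.86707) ≈ -1.24 dB
∠G = (89.34°) − (60.11°) = 29.23°

-1.2 dB, 29.2°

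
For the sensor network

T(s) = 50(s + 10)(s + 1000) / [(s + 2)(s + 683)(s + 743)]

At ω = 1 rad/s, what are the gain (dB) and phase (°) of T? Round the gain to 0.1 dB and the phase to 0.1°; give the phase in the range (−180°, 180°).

At s = jω = j1:
zero (s+10): 10 + j1 → |·| = √(10²+1²) = √101 ≈ 10.05, ∠ = arctan(1/10) ≈ 5.71°
zero (s+1000): 1000 + j1 → |·| = √(1000²+1²) = √1000001 ≈ 1000, ∠ = arctan(1/1000) ≈ 0.06°
pole (s+2): 2 + j1 → |·| = √(2²+1²) = √5 ≈ 2.2361, ∠ = arctan(1/2) ≈ 26.57°
pole (s+683): 683 + j1 → |·| = √(683²+1²) = √466490 ≈ 683, ∠ = arctan(1/683) ≈ 0.08°
pole (s+743): 743 + j1 → |·| = √(743²+1²) = √552050 ≈ 743, ∠ = arctan(1/743) ≈ 0.08°
|T| = 50 · 10050 / 1.1348e+06 ≈ 0.44281
Gain = 20 log₁₀(0.44281) ≈ -7.08 dB
∠T = 5.77° − 26.73° = -20.96°

-7.1 dB, -21.0°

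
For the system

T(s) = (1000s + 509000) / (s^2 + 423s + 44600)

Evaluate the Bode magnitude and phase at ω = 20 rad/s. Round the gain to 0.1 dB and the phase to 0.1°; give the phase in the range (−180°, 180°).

Substitute s = j20:
Numerator: 1000(j20) + 509000 = 509000 + j20000
Denominator: (j20)^2 + 423(j20) + 44600 = 44200 + j8460
|N| = √(509000² + 20000²) ≈ 5.0939e+05, ∠N ≈ 2.25°
|D| = √(44200² + 8460²) ≈ 45002, ∠D ≈ 10.84°
|T| = 5.0939e+05 / 45002 ≈ 11.319
Gain = 20 log₁₀(11.319) ≈ 21.08 dB
∠T = 2.25° − 10.84° = -8.59°

21.1 dB, -8.6°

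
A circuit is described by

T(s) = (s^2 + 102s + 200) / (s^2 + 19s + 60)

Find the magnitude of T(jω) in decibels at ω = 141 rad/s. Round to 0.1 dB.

Substitute s = j141:
Numerator: (j141)^2 + 102(j141) + 200 = -19681 + j14382
Denominator: (j141)^2 + 19(j141) + 60 = -19821 + j2679
|N| = √(19681² + 14382²) ≈ 24376, ∠N ≈ 143.84°
|D| = √(19821² + 2679²) ≈ 20001, ∠D ≈ 172.30°
|T| = 24376 / 20001 ≈ 1.2187
Gain = 20 log₁₀(1.2187) ≈ 1.72 dB

1.7 dB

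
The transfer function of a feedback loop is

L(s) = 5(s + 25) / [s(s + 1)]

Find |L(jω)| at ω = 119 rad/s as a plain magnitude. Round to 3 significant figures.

0.0429

At s = jω = j119:
zero (s+25): 25 + j119 → |·| = √(25²+119²) = √14786 ≈ 121.6, ∠ = arctan(119/25) ≈ 78.14°
pole (s+1): 1 + j119 → |·| = √(1²+119²) = √14162 ≈ 119, ∠ = arctan(119/1) ≈ 89.52°
pole at origin: |s| = 119, ∠ = 90.00° (in denominator)
|L| = 5 · 121.6 / 14161 ≈ 0.042935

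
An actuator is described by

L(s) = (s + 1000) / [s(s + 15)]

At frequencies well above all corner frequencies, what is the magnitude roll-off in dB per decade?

-20 dB/decade

Each pole contributes −20 dB/decade at high frequency; each zero contributes +20 dB/decade.
Net: 1 zero(s) − 2 pole(s) → -20 dB/decade.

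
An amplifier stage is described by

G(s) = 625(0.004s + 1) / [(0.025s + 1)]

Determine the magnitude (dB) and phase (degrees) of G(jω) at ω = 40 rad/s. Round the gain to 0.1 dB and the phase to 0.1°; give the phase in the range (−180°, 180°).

At ω = 40 rad/s:
zero (1 + j40·0.004) = 1 + j0.16 → |·| ≈ 1.0127, ∠ ≈ 9.09°
pole (1 + j40·0.025) = 1 + j1 → |·| ≈ 1.4142, ∠ ≈ 45.00°
|G| = 625 · 1.0127 / (1.4142) ≈ 447.56
Gain = 20 log₁₀(447.56) ≈ 53.02 dB
∠G = (9.09°) − (45.00°) = -35.91°

53.0 dB, -35.9°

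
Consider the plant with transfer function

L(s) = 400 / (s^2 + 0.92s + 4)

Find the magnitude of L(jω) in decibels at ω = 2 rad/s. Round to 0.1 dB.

46.7 dB

At s = jω = j2:
quadratic: (j2)² + 0.92·j2 + 4 = 0 + j1.84 → |·| ≈ 1.84, ∠ ≈ 90.00°
|L| = 400 / 1.84 ≈ 217.39
Gain = 20 log₁₀(217.39) ≈ 46.74 dB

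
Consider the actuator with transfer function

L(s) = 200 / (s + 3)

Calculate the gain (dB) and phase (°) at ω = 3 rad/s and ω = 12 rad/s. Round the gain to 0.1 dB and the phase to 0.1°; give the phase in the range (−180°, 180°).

ω = 3: 33.5 dB, -45.0°; ω = 12: 24.2 dB, -76.0°

At s = jω = j3:
pole (s+3): 3 + j3 → |·| = √(3²+3²) = √18 ≈ 4.2426, ∠ = arctan(3/3) ≈ 45.00°
|L| = 200 / 4.2426 ≈ 47.141
Gain = 20 log₁₀(47.141) ≈ 33.47 dB
∠L = 0.00° − 45.00° = -45.00°

At s = jω = j12:
pole (s+3): 3 + j12 → |·| = √(3²+12²) = √153 ≈ 12.369, ∠ = arctan(12/3) ≈ 75.96°
|L| = 200 / 12.369 ≈ 16.169
Gain = 20 log₁₀(16.169) ≈ 24.17 dB
∠L = 0.00° − 75.96° = -75.96°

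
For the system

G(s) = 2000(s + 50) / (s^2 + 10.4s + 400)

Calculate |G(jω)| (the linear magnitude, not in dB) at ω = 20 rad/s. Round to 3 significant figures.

At s = jω = j20:
zero (s+50): 50 + j20 → |·| = √(50²+20²) = √2900 ≈ 53.852, ∠ = arctan(20/50) ≈ 21.80°
quadratic: (j20)² + 10.4·j20 + 400 = 0 + j208 → |·| ≈ 208, ∠ ≈ 90.00°
|G| = 2000 · 53.852 / 208 ≈ 517.81

518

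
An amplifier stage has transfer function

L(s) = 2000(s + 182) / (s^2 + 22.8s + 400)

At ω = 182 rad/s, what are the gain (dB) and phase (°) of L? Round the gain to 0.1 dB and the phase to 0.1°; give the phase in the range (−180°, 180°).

At s = jω = j182:
zero (s+182): 182 + j182 → |·| = √(182²+182²) = √66248 ≈ 257.39, ∠ = arctan(182/182) ≈ 45.00°
quadratic: (j182)² + 22.8·j182 + 400 = -32724 + j4149.6 → |·| ≈ 32986, ∠ ≈ 172.77°
|L| = 2000 · 257.39 / 32986 ≈ 15.606
Gain = 20 log₁₀(15.606) ≈ 23.87 dB
∠L = 45.00° − 172.77° = -127.77°

23.9 dB, -127.8°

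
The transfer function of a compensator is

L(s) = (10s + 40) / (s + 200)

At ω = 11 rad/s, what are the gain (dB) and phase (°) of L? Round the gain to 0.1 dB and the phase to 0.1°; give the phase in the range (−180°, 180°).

-4.7 dB, 66.9°

Substitute s = j11:
Numerator: 10(j11) + 40 = 40 + j110
Denominator: (j11) + 200 = 200 + j11
|N| = √(40² + 110²) ≈ 117.05, ∠N ≈ 70.02°
|D| = √(200² + 11²) ≈ 200.3, ∠D ≈ 3.15°
|L| = 117.05 / 200.3 ≈ 0.58437
Gain = 20 log₁₀(0.58437) ≈ -4.67 dB
∠L = 70.02° − 3.15° = 66.87°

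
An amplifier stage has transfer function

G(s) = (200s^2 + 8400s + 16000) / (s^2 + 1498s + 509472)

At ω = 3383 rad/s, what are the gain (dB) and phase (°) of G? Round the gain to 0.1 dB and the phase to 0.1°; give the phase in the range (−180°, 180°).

Substitute s = j3383:
Numerator: 200(j3383)^2 + 8400(j3383) + 16000 = -2288921800 + j28417200
Denominator: (j3383)^2 + 1498(j3383) + 509472 = -10935217 + j5067734
|N| = √(2288921800² + 28417200²) ≈ 2.2891e+09, ∠N ≈ 179.29°
|D| = √(10935217² + 5067734²) ≈ 1.2052e+07, ∠D ≈ 155.14°
|G| = 2.2891e+09 / 1.2052e+07 ≈ 189.94
Gain = 20 log₁₀(189.94) ≈ 45.57 dB
∠G = 179.29° − 155.14° = 24.15°

45.6 dB, 24.2°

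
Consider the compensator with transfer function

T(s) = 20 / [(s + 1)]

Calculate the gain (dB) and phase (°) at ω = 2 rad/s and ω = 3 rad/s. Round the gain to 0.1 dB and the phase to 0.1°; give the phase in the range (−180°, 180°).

At ω = 2 rad/s:
pole (1 + j2·1) = 1 + j2 → |·| ≈ 2.2361, ∠ ≈ 63.43°
|T| = 20 · 1 / (2.2361) ≈ 8.9441
Gain = 20 log₁₀(8.9441) ≈ 19.03 dB
∠T = (0°) − (63.43°) = -63.43°

At ω = 3 rad/s:
pole (1 + j3·1) = 1 + j3 → |·| ≈ 3.1623, ∠ ≈ 71.57°
|T| = 20 · 1 / (3.1623) ≈ 6.3245
Gain = 20 log₁₀(6.3245) ≈ 16.02 dB
∠T = (0°) − (71.57°) = -71.57°

ω = 2: 19.0 dB, -63.4°; ω = 3: 16.0 dB, -71.6°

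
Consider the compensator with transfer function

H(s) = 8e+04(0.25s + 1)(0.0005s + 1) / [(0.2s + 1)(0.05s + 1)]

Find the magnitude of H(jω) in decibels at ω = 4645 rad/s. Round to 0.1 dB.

At ω = 4645 rad/s:
zero (1 + j4645·0.25) = 1 + j1161.25 → |·| ≈ 1161.3, ∠ ≈ 89.95°
zero (1 + j4645·0.0005) = 1 + j2.3225 → |·| ≈ 2.5286, ∠ ≈ 66.70°
pole (1 + j4645·0.2) = 1 + j929 → |·| ≈ 929, ∠ ≈ 89.94°
pole (1 + j4645·0.05) = 1 + j232.25 → |·| ≈ 232.25, ∠ ≈ 89.75°
|H| = 8e+04 · 1161.3 · 2.5286 / (929 · 232.25) ≈ 1088.8
Gain = 20 log₁₀(1088.8) ≈ 60.74 dB

60.7 dB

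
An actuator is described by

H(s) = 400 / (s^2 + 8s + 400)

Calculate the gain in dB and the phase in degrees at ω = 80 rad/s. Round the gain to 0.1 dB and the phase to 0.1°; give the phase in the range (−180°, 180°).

At s = jω = j80:
quadratic: (j80)² + 8·j80 + 400 = -6000 + j640 → |·| ≈ 6034, ∠ ≈ 173.91°
|H| = 400 / 6034 ≈ 0.066291
Gain = 20 log₁₀(0.066291) ≈ -23.57 dB
∠H = 0.00° − 173.91° = -173.91°

-23.6 dB, -173.9°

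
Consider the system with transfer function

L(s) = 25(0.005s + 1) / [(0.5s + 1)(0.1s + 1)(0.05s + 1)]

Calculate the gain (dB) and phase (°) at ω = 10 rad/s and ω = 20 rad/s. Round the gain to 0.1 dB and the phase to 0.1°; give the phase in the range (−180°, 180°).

At ω = 10 rad/s:
zero (1 + j10·0.005) = 1 + j0.05 → |·| ≈ 1.0012, ∠ ≈ 2.86°
pole (1 + j10·0.5) = 1 + j5 → |·| ≈ 5.099, ∠ ≈ 78.69°
pole (1 + j10·0.1) = 1 + j1 → |·| ≈ 1.4142, ∠ ≈ 45.00°
pole (1 + j10·0.05) = 1 + j0.5 → |·| ≈ 1.118, ∠ ≈ 26.57°
|L| = 25 · 1.0012 / (5.099 · 1.4142 · 1.118) ≈ 3.1047
Gain = 20 log₁₀(3.1047) ≈ 9.84 dB
∠L = (2.86°) − (78.69° + 45.00° + 26.57°) = -147.40°

At ω = 20 rad/s:
zero (1 + j20·0.005) = 1 + j0.1 → |·| ≈ 1.005, ∠ ≈ 5.71°
pole (1 + j20·0.5) = 1 + j10 → |·| ≈ 10.05, ∠ ≈ 84.29°
pole (1 + j20·0.1) = 1 + j2 → |·| ≈ 2.2361, ∠ ≈ 63.43°
pole (1 + j20·0.05) = 1 + j1 → |·| ≈ 1.4142, ∠ ≈ 45.00°
|L| = 25 · 1.005 / (10.05 · 2.2361 · 1.4142) ≈ 0.79057
Gain = 20 log₁₀(0.79057) ≈ -2.04 dB
∠L = (5.71°) − (84.29° + 63.43° + 45.00°) = -187.01° ≡ 172.99° (principal value)

ω = 10: 9.8 dB, -147.4°; ω = 20: -2.0 dB, 173.0°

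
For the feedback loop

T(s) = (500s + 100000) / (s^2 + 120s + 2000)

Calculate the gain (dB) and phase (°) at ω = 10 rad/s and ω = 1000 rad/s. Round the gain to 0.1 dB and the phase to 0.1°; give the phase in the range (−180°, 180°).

ω = 10: 33.0 dB, -29.4°; ω = 1000: -5.9 dB, -94.5°

Substitute s = j10:
Numerator: 500(j10) + 100000 = 100000 + j5000
Denominator: (j10)^2 + 120(j10) + 2000 = 1900 + j1200
|N| = √(100000² + 5000²) ≈ 1.0012e+05, ∠N ≈ 2.86°
|D| = √(1900² + 1200²) ≈ 2247.2, ∠D ≈ 32.28°
|T| = 1.0012e+05 / 2247.2 ≈ 44.553
Gain = 20 log₁₀(44.553) ≈ 32.98 dB
∠T = 2.86° − 32.28° = -29.42°

Substitute s = j1000:
Numerator: 500(j1000) + 100000 = 100000 + j500000
Denominator: (j1000)^2 + 120(j1000) + 2000 = -998000 + j120000
|N| = √(100000² + 500000²) ≈ 5.099e+05, ∠N ≈ 78.69°
|D| = √(998000² + 120000²) ≈ 1.0052e+06, ∠D ≈ 173.14°
|T| = 5.099e+05 / 1.0052e+06 ≈ 0.50726
Gain = 20 log₁₀(0.50726) ≈ -5.90 dB
∠T = 78.69° − 173.14° = -94.45°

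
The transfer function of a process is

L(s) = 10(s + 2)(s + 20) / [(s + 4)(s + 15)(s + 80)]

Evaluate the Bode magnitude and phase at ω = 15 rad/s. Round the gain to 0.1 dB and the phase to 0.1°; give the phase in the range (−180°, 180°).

At s = jω = j15:
zero (s+2): 2 + j15 → |·| = √(2²+15²) = √229 ≈ 15.133, ∠ = arctan(15/2) ≈ 82.41°
zero (s+20): 20 + j15 → |·| = √(20²+15²) = √625 ≈ 25, ∠ = arctan(15/20) ≈ 36.87°
pole (s+4): 4 + j15 → |·| = √(4²+15²) = √241 ≈ 15.524, ∠ = arctan(15/4) ≈ 75.07°
pole (s+15): 15 + j15 → |·| = √(15²+15²) = √450 ≈ 21.213, ∠ = arctan(15/15) ≈ 45.00°
pole (s+80): 80 + j15 → |·| = √(80²+15²) = √6625 ≈ 81.394, ∠ = arctan(15/80) ≈ 10.62°
|L| = 10 · 378.32 / 26804 ≈ 0.14114
Gain = 20 log₁₀(0.14114) ≈ -17.01 dB
∠L = 119.28° − 130.69° = -11.41°

-17.0 dB, -11.4°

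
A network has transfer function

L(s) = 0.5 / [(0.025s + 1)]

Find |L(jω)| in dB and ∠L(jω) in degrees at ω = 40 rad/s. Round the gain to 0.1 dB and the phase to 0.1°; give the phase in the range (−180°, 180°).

-9.0 dB, -45.0°

At ω = 40 rad/s:
pole (1 + j40·0.025) = 1 + j1 → |·| ≈ 1.4142, ∠ ≈ 45.00°
|L| = 0.5 · 1 / (1.4142) ≈ 0.35356
Gain = 20 log₁₀(0.35356) ≈ -9.03 dB
∠L = (0°) − (45.00°) = -45.00°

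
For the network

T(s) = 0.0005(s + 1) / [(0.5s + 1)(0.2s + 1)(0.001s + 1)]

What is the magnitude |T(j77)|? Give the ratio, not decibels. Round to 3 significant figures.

6.46e-05

At ω = 77 rad/s:
zero (1 + j77·1) = 1 + j77 → |·| ≈ 77.006, ∠ ≈ 89.26°
pole (1 + j77·0.5) = 1 + j38.5 → |·| ≈ 38.513, ∠ ≈ 88.51°
pole (1 + j77·0.2) = 1 + j15.4 → |·| ≈ 15.432, ∠ ≈ 86.28°
pole (1 + j77·0.001) = 1 + j0.077 → |·| ≈ 1.003, ∠ ≈ 4.40°
|T| = 0.0005 · 77.006 / (38.513 · 15.432 · 1.003) ≈ 6.459e-05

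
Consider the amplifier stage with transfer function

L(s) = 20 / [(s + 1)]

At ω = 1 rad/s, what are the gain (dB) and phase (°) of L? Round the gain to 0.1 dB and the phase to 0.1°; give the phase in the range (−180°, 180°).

23.0 dB, -45.0°

At ω = 1 rad/s:
pole (1 + j1·1) = 1 + j1 → |·| ≈ 1.4142, ∠ ≈ 45.00°
|L| = 20 · 1 / (1.4142) ≈ 14.142
Gain = 20 log₁₀(14.142) ≈ 23.01 dB
∠L = (0°) − (45.00°) = -45.00°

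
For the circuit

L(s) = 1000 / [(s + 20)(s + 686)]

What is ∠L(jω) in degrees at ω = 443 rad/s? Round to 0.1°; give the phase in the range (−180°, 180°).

-120.3°

At s = jω = j443:
pole (s+20): 20 + j443 → |·| = √(20²+443²) = √196649 ≈ 443.45, ∠ = arctan(443/20) ≈ 87.42°
pole (s+686): 686 + j443 → |·| = √(686²+443²) = √666845 ≈ 816.61, ∠ = arctan(443/686) ≈ 32.85°
∠L = 0.00° − 120.27° = -120.27°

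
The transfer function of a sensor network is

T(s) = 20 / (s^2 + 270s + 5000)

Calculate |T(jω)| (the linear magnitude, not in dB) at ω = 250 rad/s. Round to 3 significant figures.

0.000226

Substitute s = j250:
Numerator: 20 = 20 + j0
Denominator: (j250)^2 + 270(j250) + 5000 = -57500 + j67500
|N| = √(20² + 0²) ≈ 20, ∠N ≈ 0.00°
|D| = √(57500² + 67500²) ≈ 88671, ∠D ≈ 130.43°
|T| = 20 / 88671 ≈ 0.00022555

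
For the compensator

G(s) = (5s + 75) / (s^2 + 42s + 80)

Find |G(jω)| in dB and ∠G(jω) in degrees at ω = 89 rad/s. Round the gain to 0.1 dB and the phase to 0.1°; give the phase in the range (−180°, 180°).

Substitute s = j89:
Numerator: 5(j89) + 75 = 75 + j445
Denominator: (j89)^2 + 42(j89) + 80 = -7841 + j3738
|N| = √(75² + 445²) ≈ 451.28, ∠N ≈ 80.43°
|D| = √(7841² + 3738²) ≈ 8686.4, ∠D ≈ 154.51°
|G| = 451.28 / 8686.4 ≈ 0.051952
Gain = 20 log₁₀(0.051952) ≈ -25.69 dB
∠G = 80.43° − 154.51° = -74.08°

-25.7 dB, -74.1°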